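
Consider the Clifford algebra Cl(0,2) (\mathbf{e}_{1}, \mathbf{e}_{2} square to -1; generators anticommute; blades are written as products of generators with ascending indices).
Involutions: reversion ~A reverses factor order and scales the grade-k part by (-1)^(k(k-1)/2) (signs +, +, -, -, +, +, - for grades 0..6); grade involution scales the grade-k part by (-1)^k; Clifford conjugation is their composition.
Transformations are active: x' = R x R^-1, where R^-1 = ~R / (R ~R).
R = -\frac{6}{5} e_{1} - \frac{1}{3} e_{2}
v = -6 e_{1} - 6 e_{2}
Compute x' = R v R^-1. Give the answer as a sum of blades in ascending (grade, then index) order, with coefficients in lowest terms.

~R = -\frac{6}{5} e_{1} - \frac{1}{3} e_{2}, and R ~R = -\frac{349}{225}, so R^-1 = ~R / (-\frac{349}{225}).
R v = -\frac{46}{5} + \frac{26}{5} e_{1} e_{2}
Answer: -\frac{2874}{349} e_{1} + \frac{714}{349} e_{2}


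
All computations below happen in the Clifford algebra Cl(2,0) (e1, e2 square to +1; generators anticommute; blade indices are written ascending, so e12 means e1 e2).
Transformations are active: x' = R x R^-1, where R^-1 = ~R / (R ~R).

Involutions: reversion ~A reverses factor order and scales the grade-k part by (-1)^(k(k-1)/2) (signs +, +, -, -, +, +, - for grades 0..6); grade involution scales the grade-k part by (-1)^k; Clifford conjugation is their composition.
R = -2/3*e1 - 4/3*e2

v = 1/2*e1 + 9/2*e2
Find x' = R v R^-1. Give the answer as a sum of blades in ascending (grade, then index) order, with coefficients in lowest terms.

~R = -2/3*e1 - 4/3*e2, and R ~R = 20/9, so R^-1 = ~R / (20/9).
R v = -19/3 - 7/3*e12
Answer: 33/10*e1 + 31/10*e2


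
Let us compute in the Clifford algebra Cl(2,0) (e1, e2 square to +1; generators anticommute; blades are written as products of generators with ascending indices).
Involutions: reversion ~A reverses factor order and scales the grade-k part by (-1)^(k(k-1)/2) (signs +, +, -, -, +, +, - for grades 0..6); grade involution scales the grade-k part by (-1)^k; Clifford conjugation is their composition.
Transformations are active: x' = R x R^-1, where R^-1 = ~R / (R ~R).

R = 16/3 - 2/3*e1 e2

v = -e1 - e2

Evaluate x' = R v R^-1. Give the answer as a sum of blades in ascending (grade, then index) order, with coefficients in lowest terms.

~R = 16/3 + 2/3*e1 e2, and R ~R = 260/9, so R^-1 = ~R / (260/9).
R v = -14/3*e1 - 6*e2
Answer: -47/65*e1 - 79/65*e2


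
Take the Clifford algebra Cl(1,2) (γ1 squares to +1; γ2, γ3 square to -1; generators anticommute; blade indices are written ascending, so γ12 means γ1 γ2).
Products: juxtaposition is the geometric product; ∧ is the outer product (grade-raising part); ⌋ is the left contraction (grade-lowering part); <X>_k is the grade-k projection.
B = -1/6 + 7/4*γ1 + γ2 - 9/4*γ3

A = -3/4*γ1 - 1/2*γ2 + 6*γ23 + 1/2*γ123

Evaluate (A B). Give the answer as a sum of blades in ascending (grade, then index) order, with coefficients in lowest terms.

step 1: -13/16 + 1/8*γ1 + 163/12*γ2 + 6*γ3 + 5/4*γ12 + 35/16*γ13 + γ23 + 125/12*γ123
Answer: -13/16 + 1/8*γ1 + 163/12*γ2 + 6*γ3 + 5/4*γ12 + 35/16*γ13 + γ23 + 125/12*γ123


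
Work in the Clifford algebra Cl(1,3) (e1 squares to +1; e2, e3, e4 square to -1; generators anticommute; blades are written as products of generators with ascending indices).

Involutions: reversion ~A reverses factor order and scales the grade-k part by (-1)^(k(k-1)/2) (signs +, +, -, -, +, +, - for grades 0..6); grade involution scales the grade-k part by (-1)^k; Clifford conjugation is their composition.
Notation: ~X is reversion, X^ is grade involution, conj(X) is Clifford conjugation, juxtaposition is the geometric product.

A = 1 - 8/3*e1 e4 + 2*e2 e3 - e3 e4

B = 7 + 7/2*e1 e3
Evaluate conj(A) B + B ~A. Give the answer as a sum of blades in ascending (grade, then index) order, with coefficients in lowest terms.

first term: 7 + 7*e1 e2 + 7/2*e1 e3 + 133/6*e1 e4 - 14*e2 e3 + 49/3*e3 e4
second term: 7 - 7*e1 e2 + 7/2*e1 e3 + 91/6*e1 e4 - 14*e2 e3 - 7/3*e3 e4
Answer: 14 + 7*e1 e3 + 112/3*e1 e4 - 28*e2 e3 + 14*e3 e4


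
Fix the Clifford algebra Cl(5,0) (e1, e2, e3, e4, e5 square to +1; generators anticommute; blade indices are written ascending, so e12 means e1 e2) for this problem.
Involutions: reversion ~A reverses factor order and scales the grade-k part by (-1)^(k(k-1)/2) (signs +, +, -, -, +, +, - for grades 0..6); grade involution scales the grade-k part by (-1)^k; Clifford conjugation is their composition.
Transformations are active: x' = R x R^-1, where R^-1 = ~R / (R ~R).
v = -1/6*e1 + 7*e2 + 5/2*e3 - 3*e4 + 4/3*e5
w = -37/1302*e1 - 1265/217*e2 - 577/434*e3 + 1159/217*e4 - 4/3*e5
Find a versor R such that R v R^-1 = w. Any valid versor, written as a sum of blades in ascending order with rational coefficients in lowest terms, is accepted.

Equal squares first: v^2 = w^2 = 1189/18. Then v + w = -127/651*e1 + 254/217*e2 + 254/217*e3 + 508/217*e4 is a versor taking v to w, provided it is invertible.
Answer: -127/651*e1 + 254/217*e2 + 254/217*e3 + 508/217*e4


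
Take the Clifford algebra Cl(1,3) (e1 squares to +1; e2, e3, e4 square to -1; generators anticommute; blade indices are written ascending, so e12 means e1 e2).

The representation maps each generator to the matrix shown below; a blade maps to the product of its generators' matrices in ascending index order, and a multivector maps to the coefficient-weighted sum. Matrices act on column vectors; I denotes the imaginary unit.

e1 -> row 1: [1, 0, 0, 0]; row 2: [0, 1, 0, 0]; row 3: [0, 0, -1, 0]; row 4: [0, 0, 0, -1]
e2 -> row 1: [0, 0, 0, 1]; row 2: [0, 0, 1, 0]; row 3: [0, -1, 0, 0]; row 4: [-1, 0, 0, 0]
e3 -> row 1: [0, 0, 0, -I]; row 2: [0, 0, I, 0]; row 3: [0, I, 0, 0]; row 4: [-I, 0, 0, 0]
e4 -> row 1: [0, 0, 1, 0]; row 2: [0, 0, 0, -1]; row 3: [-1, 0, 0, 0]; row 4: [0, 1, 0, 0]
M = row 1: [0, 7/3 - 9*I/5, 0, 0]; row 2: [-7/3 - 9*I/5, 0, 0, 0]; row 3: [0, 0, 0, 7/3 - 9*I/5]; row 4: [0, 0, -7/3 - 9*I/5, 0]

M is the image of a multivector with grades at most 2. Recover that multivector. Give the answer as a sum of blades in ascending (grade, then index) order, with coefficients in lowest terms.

Method: the blade images are trace-orthogonal — tr(rho(e_A) rho(e_B)^-1) = 4 if A = B and 0 otherwise — and rho(e_A)^-1 = (e_A)^2 * rho(e_A) with (e_A)^2 = +1 or -1, so the coefficient of e_A in the preimage is (e_A)^2 * tr(M rho(e_A))/4.
Nonzero projections over blades of grade <= 2: e24: (e24)^2 = -1, tr(M rho(e24)) = -28/3, coefficient 7/3; e34: (e34)^2 = -1, tr(M rho(e34)) = -36/5, coefficient 9/5. Every other blade of grade <= 2 projects to 0.
Answer: 7/3*e24 + 9/5*e34


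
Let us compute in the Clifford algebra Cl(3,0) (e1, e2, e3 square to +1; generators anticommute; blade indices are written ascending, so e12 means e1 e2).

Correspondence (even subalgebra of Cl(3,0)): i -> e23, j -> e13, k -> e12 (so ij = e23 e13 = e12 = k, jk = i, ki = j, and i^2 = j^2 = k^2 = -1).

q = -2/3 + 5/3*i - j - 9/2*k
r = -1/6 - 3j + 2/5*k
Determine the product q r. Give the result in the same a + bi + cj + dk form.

In blades: q = -2/3 - 9/2*e12 - e13 + 5/3*e23, r = -1/6 + 2/5*e12 - 3*e13.
Distribute q over r term by term (generator squares from the signature, products reordered to ascending indices): (-2/3)*r = 1/9 - 4/15*e12 + 2*e13; (-9/2*e12)*r = 9/5 + 3/4*e12 - 27/2*e23; (-e13)*r = -3 + 1/6*e13 - 2/5*e23; (5/3*e23)*r = -5*e12 - 2/3*e13 - 5/18*e23.
Sum: -49/45 - 271/60*e12 + 3/2*e13 - 638/45*e23; translating back through the correspondence:
Answer: -49/45 - 638/45*i + 3/2*j - 271/60*k


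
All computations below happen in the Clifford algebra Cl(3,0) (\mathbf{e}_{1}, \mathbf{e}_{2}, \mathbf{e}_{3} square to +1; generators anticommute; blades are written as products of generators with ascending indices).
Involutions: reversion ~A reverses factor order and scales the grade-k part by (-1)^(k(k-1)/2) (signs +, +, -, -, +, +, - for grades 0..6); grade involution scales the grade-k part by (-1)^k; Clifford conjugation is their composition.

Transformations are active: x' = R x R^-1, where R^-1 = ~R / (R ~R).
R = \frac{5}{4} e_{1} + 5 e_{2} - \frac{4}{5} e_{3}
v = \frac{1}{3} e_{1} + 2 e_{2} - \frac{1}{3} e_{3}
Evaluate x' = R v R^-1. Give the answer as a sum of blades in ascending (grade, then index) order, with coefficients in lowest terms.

~R = \frac{5}{4} e_{1} + 5 e_{2} - \frac{4}{5} e_{3}, and R ~R = \frac{10881}{400}, so R^-1 = ~R / (\frac{10881}{400}).
R v = \frac{641}{60} + \frac{5}{6} e_{1} e_{2} - \frac{3}{20} e_{1} e_{3} - \frac{1}{15} e_{2} e_{3}
Answer: \frac{21169}{32643} e_{1} + \frac{62914}{32643} e_{2} - \frac{9631}{32643} e_{3}


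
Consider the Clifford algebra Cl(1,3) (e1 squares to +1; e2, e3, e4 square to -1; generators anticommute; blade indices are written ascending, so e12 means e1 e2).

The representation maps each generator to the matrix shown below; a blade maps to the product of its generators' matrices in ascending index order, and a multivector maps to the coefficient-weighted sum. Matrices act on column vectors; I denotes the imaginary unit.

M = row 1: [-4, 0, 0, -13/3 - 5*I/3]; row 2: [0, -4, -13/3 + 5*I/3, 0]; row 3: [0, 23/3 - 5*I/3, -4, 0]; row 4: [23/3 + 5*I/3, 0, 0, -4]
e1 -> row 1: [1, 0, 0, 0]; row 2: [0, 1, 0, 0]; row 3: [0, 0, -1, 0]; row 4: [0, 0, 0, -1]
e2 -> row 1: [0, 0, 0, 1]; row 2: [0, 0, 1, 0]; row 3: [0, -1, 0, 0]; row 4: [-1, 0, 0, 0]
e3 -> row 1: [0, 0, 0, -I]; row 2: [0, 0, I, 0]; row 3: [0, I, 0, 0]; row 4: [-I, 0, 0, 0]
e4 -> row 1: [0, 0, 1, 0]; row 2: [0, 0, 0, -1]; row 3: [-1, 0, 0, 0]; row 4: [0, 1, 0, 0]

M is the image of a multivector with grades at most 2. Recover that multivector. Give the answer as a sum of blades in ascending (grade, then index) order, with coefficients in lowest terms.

Method: the blade images are trace-orthogonal — tr(rho(e_A) rho(e_B)^-1) = 4 if A = B and 0 otherwise — and rho(e_A)^-1 = (e_A)^2 * rho(e_A) with (e_A)^2 = +1 or -1, so the coefficient of e_A in the preimage is (e_A)^2 * tr(M rho(e_A))/4.
Nonzero projections over blades of grade <= 2: 1: (1)^2 = +1, tr(M 1) = -16, coefficient -4; e2: (e2)^2 = -1, tr(M rho(e2)) = 24, coefficient -6; e12: (e12)^2 = +1, tr(M rho(e12)) = 20/3, coefficient 5/3; e13: (e13)^2 = +1, tr(M rho(e13)) = 20/3, coefficient 5/3. Every other blade of grade <= 2 projects to 0.
Answer: -4 - 6*e2 + 5/3*e12 + 5/3*e13


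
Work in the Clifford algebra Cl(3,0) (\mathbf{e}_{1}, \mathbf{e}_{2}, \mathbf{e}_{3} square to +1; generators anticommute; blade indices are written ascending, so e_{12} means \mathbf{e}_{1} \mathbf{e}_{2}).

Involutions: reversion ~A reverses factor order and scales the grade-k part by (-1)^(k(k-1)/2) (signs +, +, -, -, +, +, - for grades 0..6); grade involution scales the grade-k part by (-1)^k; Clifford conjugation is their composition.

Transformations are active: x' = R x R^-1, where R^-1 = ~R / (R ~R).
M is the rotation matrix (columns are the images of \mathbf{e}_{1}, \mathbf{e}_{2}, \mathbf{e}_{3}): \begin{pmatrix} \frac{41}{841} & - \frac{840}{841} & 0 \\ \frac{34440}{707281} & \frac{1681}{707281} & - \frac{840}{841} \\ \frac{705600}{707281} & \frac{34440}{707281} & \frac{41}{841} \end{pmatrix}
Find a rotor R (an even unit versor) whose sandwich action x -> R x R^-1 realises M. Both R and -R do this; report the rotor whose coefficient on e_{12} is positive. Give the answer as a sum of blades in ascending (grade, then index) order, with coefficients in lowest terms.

Method: write R = a + b12*e_{12} + b13*e_{13} + b23*e_{23} with a^2 + b12^2 + b13^2 + b23^2 = 1 (so R^-1 = ~R). Expanding the columns R e_j ~R gives tr M = 4a^2 - 1 and, from the antisymmetric part, M21 - M12 = -4a*b12, M13 - M31 = 4a*b13, M32 - M23 = -4a*b23.
Here tr M = \frac{70643}{707281}, so a^2 = (1 + tr M)/4 = \frac{194481}{707281} and a = ±\frac{441}{841}. Taking a = \frac{441}{841}: M21 - M12 = \frac{740880}{707281}, M13 - M31 = -\frac{705600}{707281}, M32 - M23 = \frac{740880}{707281}, giving b12 = -\frac{420}{841}, b13 = -\frac{400}{841}, b23 = -\frac{420}{841}, i.e. R = \frac{441}{841} - \frac{420}{841} e_{12} - \frac{400}{841} e_{13} - \frac{420}{841} e_{23}.
Its e_{12} coefficient is negative, so report the other preimage -R.
Answer: -\frac{441}{841} + \frac{420}{841} e_{12} + \frac{400}{841} e_{13} + \frac{420}{841} e_{23}. Sheet selection: the two-to-one cover makes ±R indistinguishable at the matrix level (trace \frac{70643}{707281}), so uniqueness comes from the required sign on e_{12}.


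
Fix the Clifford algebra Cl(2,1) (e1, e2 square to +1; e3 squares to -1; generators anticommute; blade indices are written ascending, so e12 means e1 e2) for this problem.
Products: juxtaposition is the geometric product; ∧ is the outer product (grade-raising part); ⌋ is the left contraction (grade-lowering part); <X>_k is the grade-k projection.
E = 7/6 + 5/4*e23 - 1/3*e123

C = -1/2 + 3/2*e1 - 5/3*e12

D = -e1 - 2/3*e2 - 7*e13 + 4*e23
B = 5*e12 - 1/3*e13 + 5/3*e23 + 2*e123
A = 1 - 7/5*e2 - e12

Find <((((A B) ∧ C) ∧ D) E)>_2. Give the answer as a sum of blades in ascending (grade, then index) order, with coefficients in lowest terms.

step 1: 5 + 7*e1 - 1/3*e3 + 5*e12 + 4/5*e13 + 4/3*e23 + 23/15*e123
step 2: -5/2 + 4*e1 + 1/6*e3 - 65/6*e12 + 1/10*e13 - 2/3*e23 + 161/90*e123
step 3: 5/2*e1 + 5/3*e2 - 8/3*e12 + 53/3*e13 - 89/9*e23 + 251/15*e123
step 4: -3229/180 + 1465/54*e1 + 47/6*e2 + 43/36*e3 + 683/36*e12 + 107/6*e13 - 334/27*e23 + 8153/360*e123
step 5: 683/36*e12 + 107/6*e13 - 334/27*e23
Answer: 683/36*e12 + 107/6*e13 - 334/27*e23


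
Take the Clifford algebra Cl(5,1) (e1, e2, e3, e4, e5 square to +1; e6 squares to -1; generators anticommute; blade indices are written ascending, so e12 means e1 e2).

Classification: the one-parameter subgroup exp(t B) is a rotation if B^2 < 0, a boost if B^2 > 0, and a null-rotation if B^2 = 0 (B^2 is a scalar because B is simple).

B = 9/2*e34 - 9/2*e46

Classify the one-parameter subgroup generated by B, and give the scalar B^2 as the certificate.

B^2 term by term: the squares give (9/2)^2*(e34)^2 + (-9/2)^2*(e46)^2 = 81/4*(-1) + 81/4*(+1) = 0 (each basis 2-blade squares to minus the product of its generators' squares); cross terms between blades sharing an index anticommute and cancel. So B^2 = 0.
Answer: null-rotation, certificate B^2 = 0. Because 0 is invariant under every versor sandwich, the classification follows from its sign alone.


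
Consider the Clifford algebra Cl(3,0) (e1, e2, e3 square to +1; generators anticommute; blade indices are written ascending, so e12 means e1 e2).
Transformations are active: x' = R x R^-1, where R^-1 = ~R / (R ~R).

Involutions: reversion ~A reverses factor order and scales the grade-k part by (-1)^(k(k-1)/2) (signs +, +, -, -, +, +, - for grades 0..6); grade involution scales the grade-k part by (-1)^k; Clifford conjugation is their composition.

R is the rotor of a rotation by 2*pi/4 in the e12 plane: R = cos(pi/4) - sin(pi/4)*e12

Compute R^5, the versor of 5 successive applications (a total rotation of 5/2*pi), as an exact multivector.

The rotor phase is half the rotation angle and phases add under composition, so 5 steps in the e12 plane accumulate phase 5*(pi/4) = 5*pi/4: R^5 = cos(5*pi/4) - sin(5*pi/4)*e12.
cos(5*pi/4) = -sqrt(2)/2 and sin(5*pi/4) = -sqrt(2)/2, so R^5 = -sqrt(2)/2 + sqrt(2)/2*e12. The net rotation is 1/2*pi (after discarding 1 full turn, each of which contributes a factor -1 to the rotor); the rotor keeps the half-angle phase exactly.
Answer: -sqrt(2)/2 + sqrt(2)/2*e12


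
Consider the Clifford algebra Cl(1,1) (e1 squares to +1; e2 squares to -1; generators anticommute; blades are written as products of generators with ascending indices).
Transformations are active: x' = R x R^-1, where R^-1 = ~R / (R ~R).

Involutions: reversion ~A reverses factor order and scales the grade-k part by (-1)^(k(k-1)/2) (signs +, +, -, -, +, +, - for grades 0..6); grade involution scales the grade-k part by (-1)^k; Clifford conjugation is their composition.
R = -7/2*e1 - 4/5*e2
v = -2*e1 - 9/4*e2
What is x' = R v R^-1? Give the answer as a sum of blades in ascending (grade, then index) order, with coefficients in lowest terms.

~R = -7/2*e1 - 4/5*e2, and R ~R = 1161/100, so R^-1 = ~R / (1161/100).
R v = 26/5 + 251/40*e1 e2
Answer: -1318/1161*e1 + 7121/4644*e2


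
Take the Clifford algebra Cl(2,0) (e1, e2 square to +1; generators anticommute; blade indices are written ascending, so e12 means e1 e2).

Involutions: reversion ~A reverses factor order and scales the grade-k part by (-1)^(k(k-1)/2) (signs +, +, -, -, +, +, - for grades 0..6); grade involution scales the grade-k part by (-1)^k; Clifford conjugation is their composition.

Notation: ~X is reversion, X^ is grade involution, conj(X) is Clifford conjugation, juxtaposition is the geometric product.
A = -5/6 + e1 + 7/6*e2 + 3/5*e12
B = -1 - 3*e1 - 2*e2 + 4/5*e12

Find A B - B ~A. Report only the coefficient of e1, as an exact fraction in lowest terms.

first term: -249/50 - 19/30*e1 + 31/10*e2 + 7/30*e12
second term: -201/50 + 37/30*e1 + 3/2*e2 - 47/30*e12
Answer: -28/15


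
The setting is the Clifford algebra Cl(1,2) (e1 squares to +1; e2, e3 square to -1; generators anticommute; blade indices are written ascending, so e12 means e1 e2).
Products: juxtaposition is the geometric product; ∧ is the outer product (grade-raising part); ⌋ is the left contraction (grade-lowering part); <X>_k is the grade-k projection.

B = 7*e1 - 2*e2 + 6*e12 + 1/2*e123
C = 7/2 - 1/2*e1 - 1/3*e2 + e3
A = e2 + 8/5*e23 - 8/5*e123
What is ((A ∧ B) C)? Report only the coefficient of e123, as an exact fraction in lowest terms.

step 1: -7*e12 + 56/5*e123
step 2: -7/3*e1 - 7/2*e2 - 357/10*e12 - 56/15*e13 - 28/5*e23 + 161/5*e123
Answer: 161/5


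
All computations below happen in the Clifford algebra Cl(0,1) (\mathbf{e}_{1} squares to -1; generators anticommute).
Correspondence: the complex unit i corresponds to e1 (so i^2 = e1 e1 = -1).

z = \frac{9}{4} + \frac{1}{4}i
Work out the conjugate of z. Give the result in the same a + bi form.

In blades: z = \frac{9}{4} + \frac{1}{4} e_{1}.
Conjugation here is Clifford conjugation: the scalar is fixed and the grade-1 and grade-2 blades all flip sign, giving \frac{9}{4} - \frac{1}{4} e_{1}; translating back:
Answer: \frac{9}{4} - \frac{1}{4}i


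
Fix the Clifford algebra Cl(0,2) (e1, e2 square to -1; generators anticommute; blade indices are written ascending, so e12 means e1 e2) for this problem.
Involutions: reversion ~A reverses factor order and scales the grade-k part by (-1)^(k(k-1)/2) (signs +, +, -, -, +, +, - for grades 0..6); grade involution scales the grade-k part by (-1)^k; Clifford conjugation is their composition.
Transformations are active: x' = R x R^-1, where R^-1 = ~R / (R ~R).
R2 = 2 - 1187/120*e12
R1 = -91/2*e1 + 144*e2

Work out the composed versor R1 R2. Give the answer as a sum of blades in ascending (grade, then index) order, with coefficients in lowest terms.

Distribute over the terms of R1 (each basis-blade product reordered to ascending indices, repeated generators contracted through their squares):
(-91/2*e1) R2 = -91*e1 - 108017/240*e2
(144*e2) R2 = -7122/5*e1 + 288*e2
Summing the partial products and collecting blades:
Answer: -7577/5*e1 - 38897/240*e2


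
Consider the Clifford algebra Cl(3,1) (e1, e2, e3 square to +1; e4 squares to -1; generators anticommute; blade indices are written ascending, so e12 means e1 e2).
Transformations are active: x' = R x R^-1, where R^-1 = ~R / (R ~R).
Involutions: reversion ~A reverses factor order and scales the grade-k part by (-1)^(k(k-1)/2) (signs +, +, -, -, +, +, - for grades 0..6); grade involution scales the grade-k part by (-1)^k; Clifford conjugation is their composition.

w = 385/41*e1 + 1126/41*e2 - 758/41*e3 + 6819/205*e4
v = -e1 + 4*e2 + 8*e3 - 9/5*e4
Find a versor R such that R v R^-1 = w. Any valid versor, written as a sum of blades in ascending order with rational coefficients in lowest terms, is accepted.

R = v + w = 344/41*e1 + 1290/41*e2 - 430/41*e3 + 1290/41*e4 works: the equal norms (1944/25) guarantee its sandwich swaps v into w.
Answer: 344/41*e1 + 1290/41*e2 - 430/41*e3 + 1290/41*e4


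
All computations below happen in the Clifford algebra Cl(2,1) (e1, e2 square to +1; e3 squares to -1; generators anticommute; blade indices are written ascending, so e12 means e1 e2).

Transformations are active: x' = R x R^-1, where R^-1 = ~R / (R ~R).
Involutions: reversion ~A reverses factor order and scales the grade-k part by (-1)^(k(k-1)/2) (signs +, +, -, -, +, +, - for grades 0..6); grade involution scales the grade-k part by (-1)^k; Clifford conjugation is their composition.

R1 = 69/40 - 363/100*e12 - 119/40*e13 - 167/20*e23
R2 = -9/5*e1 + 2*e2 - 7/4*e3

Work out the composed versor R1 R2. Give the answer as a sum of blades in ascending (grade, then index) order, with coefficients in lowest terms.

Distribute over the terms of R2 (each basis-blade product reordered to ascending indices, repeated generators contracted through their squares):
R1 (-9/5*e1) = -621/200*e1 - 3267/500*e2 - 1071/200*e3 + 1503/100*e123
R1 (2*e2) = -363/50*e1 + 69/20*e2 + 167/10*e3 + 119/20*e123
R1 (-7/4*e3) = -833/160*e1 - 1169/80*e2 - 483/160*e3 + 2541/400*e123
Summing the partial products and collecting blades:
Answer: -12457/800*e1 - 35393/2000*e2 + 6661/800*e3 + 10933/400*e123


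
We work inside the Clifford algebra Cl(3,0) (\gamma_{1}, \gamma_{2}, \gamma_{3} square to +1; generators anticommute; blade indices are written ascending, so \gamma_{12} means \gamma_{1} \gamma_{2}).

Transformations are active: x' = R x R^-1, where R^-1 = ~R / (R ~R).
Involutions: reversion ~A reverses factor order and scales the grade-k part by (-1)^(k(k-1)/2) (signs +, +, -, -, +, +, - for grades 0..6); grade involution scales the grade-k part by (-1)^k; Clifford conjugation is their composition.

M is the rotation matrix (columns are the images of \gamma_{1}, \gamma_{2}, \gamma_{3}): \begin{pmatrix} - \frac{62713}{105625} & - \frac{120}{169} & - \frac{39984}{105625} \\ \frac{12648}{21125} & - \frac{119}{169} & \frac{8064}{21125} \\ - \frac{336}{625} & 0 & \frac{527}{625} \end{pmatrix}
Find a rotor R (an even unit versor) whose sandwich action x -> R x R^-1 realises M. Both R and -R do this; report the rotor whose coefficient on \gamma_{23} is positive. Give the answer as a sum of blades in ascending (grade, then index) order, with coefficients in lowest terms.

Method: write R = a + b12*\gamma_{12} + b13*\gamma_{13} + b23*\gamma_{23} with a^2 + b12^2 + b13^2 + b23^2 = 1 (so R^-1 = ~R). Expanding the columns R e_j ~R gives tr M = 4a^2 - 1 and, from the antisymmetric part, M21 - M12 = -4a*b12, M13 - M31 = 4a*b13, M32 - M23 = -4a*b23.
Here tr M = -\frac{1921}{4225}, so a^2 = (1 + tr M)/4 = \frac{576}{4225} and a = ±\frac{24}{65}. Taking a = \frac{24}{65}: M21 - M12 = \frac{27648}{21125}, M13 - M31 = \frac{672}{4225}, M32 - M23 = -\frac{8064}{21125}, giving b12 = -\frac{288}{325}, b13 = \frac{7}{65}, b23 = \frac{84}{325}, i.e. R = \frac{24}{65} - \frac{288}{325} \gamma_{12} + \frac{7}{65} \gamma_{13} + \frac{84}{325} \gamma_{23}.
Its \gamma_{23} coefficient is already positive.
Answer: \frac{24}{65} - \frac{288}{325} \gamma_{12} + \frac{7}{65} \gamma_{13} + \frac{84}{325} \gamma_{23}. Note: both R and -R realise this M (trace -\frac{1921}{4225}); the covering map identifies them, and the \gamma_{23}-coefficient sign is the tie-breaker.


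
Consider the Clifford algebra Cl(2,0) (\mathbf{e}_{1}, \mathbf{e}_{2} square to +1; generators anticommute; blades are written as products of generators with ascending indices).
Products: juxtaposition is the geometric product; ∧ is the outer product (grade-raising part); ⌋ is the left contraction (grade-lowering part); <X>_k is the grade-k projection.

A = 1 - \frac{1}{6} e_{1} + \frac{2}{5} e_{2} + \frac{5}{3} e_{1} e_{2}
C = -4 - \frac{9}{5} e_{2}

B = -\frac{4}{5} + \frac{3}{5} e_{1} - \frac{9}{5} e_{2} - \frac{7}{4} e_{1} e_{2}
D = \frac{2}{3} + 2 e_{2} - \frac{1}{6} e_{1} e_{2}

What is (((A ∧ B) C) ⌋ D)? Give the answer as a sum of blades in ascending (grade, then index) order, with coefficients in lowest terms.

step 1: -\frac{4}{5} + \frac{11}{15} e_{1} - \frac{53}{25} e_{2} - \frac{907}{300} e_{1} e_{2}
step 2: \frac{877}{125} + \frac{3763}{1500} e_{1} + \frac{248}{25} e_{2} + \frac{808}{75} e_{1} e_{2}
step 3: \frac{29602}{1125} + \frac{124}{75} e_{1} + \frac{4901}{360} e_{2} - \frac{877}{750} e_{1} e_{2}
Answer: \frac{29602}{1125} + \frac{124}{75} e_{1} + \frac{4901}{360} e_{2} - \frac{877}{750} e_{1} e_{2}


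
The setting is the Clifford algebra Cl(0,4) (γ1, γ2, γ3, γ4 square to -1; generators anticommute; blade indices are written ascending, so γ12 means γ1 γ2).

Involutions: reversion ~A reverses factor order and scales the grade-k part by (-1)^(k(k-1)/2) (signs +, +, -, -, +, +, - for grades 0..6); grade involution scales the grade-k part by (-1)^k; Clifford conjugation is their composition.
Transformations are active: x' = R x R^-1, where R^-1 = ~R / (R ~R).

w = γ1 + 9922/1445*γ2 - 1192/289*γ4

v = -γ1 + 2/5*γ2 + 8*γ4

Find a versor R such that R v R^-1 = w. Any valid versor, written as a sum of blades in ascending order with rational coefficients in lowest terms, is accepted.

R = v + w = 2100/289*γ2 + 1120/289*γ4 works: the equal norms (-1629/25) guarantee its sandwich swaps v into w.
Answer: 2100/289*γ2 + 1120/289*γ4


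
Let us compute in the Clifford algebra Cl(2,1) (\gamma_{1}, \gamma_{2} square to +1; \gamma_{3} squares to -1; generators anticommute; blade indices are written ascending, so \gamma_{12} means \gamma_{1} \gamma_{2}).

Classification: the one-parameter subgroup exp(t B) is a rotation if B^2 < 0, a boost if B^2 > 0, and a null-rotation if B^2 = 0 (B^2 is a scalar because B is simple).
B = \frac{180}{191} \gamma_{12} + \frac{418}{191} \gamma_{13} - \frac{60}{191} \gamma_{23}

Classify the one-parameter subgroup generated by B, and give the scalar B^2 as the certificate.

B^2 term by term: the squares give (\frac{180}{191})^2*(\gamma_{12})^2 + (\frac{418}{191})^2*(\gamma_{13})^2 + (-\frac{60}{191})^2*(\gamma_{23})^2 = \frac{32400}{36481}*(-1) + \frac{174724}{36481}*(+1) + \frac{3600}{36481}*(+1) = 4 (each basis 2-blade squares to minus the product of its generators' squares); cross terms between blades sharing an index anticommute and cancel. So B^2 = 4.
Answer: boost, certificate B^2 = 4. Because 4 is invariant under every versor sandwich, the classification follows from its sign alone.


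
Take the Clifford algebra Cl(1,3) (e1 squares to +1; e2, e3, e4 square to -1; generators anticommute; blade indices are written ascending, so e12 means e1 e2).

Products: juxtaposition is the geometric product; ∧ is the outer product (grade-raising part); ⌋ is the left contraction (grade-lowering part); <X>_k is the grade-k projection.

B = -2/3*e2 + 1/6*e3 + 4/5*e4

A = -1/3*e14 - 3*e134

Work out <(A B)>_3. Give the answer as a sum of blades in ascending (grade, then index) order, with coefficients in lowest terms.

step 1: 4/15*e1 + 12/5*e13 - 1/2*e14 - 2/9*e124 + 1/18*e134 + 2*e1234
step 2: -2/9*e124 + 1/18*e134
Answer: -2/9*e124 + 1/18*e134


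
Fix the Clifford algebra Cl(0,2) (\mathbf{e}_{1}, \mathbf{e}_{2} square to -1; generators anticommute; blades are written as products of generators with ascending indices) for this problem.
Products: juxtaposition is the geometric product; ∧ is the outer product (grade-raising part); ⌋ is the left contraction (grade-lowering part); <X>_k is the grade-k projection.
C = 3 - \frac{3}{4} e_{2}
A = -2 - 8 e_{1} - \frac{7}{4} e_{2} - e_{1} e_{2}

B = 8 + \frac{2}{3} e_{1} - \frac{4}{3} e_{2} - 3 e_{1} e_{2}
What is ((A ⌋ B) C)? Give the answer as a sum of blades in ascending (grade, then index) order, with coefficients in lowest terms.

step 1: -16 + \frac{47}{12} e_{1} - \frac{64}{3} e_{2} + 6 e_{1} e_{2}
step 2: -64 + \frac{65}{4} e_{1} - 52 e_{2} + \frac{241}{16} e_{1} e_{2}
Answer: -64 + \frac{65}{4} e_{1} - 52 e_{2} + \frac{241}{16} e_{1} e_{2}


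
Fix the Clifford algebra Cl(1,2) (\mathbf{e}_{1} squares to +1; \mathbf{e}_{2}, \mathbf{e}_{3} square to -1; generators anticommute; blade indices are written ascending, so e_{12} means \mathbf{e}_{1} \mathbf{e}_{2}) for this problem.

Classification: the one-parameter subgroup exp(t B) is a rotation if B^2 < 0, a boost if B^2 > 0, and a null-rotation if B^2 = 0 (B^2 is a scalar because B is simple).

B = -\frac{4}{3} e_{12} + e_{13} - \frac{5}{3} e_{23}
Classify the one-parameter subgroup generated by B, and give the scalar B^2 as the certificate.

B^2 term by term: the squares give (-\frac{4}{3})^2*(e_{12})^2 + (1)^2*(e_{13})^2 + (-\frac{5}{3})^2*(e_{23})^2 = \frac{16}{9}*(+1) + 1*(+1) + \frac{25}{9}*(-1) = 0 (each basis 2-blade squares to minus the product of its generators' squares); cross terms between blades sharing an index anticommute and cancel. So B^2 = 0.
Answer: null-rotation, certificate B^2 = 0. B^2 = 0 is basis-independent, so its sign is the whole story.


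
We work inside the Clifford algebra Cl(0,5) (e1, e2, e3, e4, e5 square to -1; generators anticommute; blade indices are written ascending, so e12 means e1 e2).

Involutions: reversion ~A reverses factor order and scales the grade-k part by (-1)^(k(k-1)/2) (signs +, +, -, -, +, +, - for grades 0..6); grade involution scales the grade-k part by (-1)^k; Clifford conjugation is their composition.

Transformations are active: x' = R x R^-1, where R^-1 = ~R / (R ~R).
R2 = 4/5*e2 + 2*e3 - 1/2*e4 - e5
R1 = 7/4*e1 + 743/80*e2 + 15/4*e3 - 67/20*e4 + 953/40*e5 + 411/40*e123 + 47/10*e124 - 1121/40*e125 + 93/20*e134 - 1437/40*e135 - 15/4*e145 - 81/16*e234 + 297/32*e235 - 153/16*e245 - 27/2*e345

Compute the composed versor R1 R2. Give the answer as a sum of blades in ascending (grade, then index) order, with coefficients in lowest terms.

Distribute over the terms of R2 (each basis-blade product reordered to ascending indices, repeated generators contracted through their squares):
R1 (4/5*e2) = -743/100 + 7/5*e12 + 411/50*e13 + 94/25*e14 - 1121/50*e15 - 3*e23 + 67/25*e24 - 953/50*e25 + 81/20*e34 - 297/40*e35 + 153/20*e45 + 93/25*e1234 - 1437/50*e1235 - 3*e1245 + 54/5*e2345
R1 (2*e3) = -15/2 - 411/20*e12 + 7/2*e13 + 93/10*e14 - 1437/20*e15 + 743/40*e23 - 81/8*e24 + 297/16*e25 + 67/10*e34 - 953/20*e35 + 27*e45 - 47/5*e1234 + 1121/20*e1235 - 15/2*e1345 - 153/8*e2345
R1 (-1/2*e4) = -67/40 + 47/20*e12 + 93/40*e13 - 7/8*e14 + 15/8*e15 - 81/32*e23 - 743/160*e24 + 153/32*e25 - 15/8*e34 + 27/4*e35 + 953/80*e45 - 411/80*e1234 - 1121/80*e1245 - 1437/80*e1345 + 297/64*e2345
R1 (-e5) = 953/40 - 1121/40*e12 - 1437/40*e13 - 15/4*e14 - 7/4*e15 + 297/32*e23 - 153/16*e24 - 743/80*e25 - 27/2*e34 - 15/4*e35 + 67/20*e45 - 411/40*e1235 - 47/10*e1245 - 93/20*e1345 + 81/16*e2345
Summing the partial products and collecting blades:
Answer: 361/50 - 1793/40*e12 - 547/25*e13 + 1687/200*e14 - 18829/200*e15 + 893/40*e23 - 17321/800*e24 - 4003/800*e25 - 37/8*e34 - 2083/40*e35 + 3993/80*e45 - 4327/400*e1234 + 3407/200*e1235 - 1737/80*e1245 - 2409/80*e1345 + 441/320*e2345


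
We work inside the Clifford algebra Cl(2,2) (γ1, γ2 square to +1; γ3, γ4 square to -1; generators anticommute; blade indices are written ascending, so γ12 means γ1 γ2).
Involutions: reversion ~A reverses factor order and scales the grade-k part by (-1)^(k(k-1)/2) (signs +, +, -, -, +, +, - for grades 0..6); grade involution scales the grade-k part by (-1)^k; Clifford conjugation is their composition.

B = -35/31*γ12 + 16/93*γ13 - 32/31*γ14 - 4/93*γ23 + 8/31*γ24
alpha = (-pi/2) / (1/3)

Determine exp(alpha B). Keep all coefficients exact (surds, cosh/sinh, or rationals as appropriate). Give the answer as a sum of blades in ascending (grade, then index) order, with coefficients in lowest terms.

B^2 term by term: the squares give (-35/31)^2*(γ12)^2 + (16/93)^2*(γ13)^2 + (-32/31)^2*(γ14)^2 + (-4/93)^2*(γ23)^2 + (8/31)^2*(γ24)^2 = 1225/961*(-1) + 256/8649*(+1) + 1024/961*(+1) + 16/8649*(+1) + 64/961*(+1) = -1/9 (each basis 2-blade squares to minus the product of its generators' squares); cross terms between blades sharing an index anticommute and cancel; the commuting (index-disjoint) pairs give grade-4 terms 2*c*c'*(blade product), which cancel blade by blade — γ1234: -256/2883 + 256/2883 = 0 — confirming B is simple. So B^2 = -1/9.
B^2 = -1/9 — a negative square means the series sums to a rotation: l = 1/3, alpha*l = -pi/2, so exp(alpha B) = cos(-pi/2) + (sin(-pi/2)/(1/3))*B = 0 + (-3)*B.
Answer: 105/31*γ12 - 16/31*γ13 + 96/31*γ14 + 4/31*γ23 - 24/31*γ24


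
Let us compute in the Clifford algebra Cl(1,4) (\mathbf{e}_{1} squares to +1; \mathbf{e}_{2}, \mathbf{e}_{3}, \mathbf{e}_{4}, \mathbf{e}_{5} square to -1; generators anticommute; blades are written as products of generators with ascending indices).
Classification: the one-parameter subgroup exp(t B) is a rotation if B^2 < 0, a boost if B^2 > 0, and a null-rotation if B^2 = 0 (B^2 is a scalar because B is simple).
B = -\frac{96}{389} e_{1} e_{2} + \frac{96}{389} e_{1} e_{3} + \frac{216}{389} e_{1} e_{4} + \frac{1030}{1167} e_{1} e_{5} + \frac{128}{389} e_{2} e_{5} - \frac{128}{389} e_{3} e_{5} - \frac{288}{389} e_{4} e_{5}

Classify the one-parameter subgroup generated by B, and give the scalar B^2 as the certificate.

B^2 term by term: the squares give (-\frac{96}{389})^2*(e_{1} e_{2})^2 + (\frac{96}{389})^2*(e_{1} e_{3})^2 + (\frac{216}{389})^2*(e_{1} e_{4})^2 + (\frac{1030}{1167})^2*(e_{1} e_{5})^2 + (\frac{128}{389})^2*(e_{2} e_{5})^2 + (-\frac{128}{389})^2*(e_{3} e_{5})^2 + (-\frac{288}{389})^2*(e_{4} e_{5})^2 = \frac{9216}{151321}*(+1) + \frac{9216}{151321}*(+1) + \frac{46656}{151321}*(+1) + \frac{1060900}{1361889}*(+1) + \frac{16384}{151321}*(-1) + \frac{16384}{151321}*(-1) + \frac{82944}{151321}*(-1) = \frac{4}{9} (each basis 2-blade squares to minus the product of its generators' squares); cross terms between blades sharing an index anticommute and cancel; the commuting (index-disjoint) pairs give grade-4 terms 2*c*c'*(blade product), which cancel blade by blade — e_{1} e_{2} e_{3} e_{5}: \frac{24576}{151321} - \frac{24576}{151321} = 0; e_{1} e_{2} e_{4} e_{5}: \frac{55296}{151321} - \frac{55296}{151321} = 0; e_{1} e_{3} e_{4} e_{5}: -\frac{55296}{151321} + \frac{55296}{151321} = 0 — confirming B is simple. So B^2 = \frac{4}{9}.
Answer: boost, certificate B^2 = \frac{4}{9}. Note: conjugating B changes its blade decomposition but never the scalar B^2 = \frac{4}{9}, whose sign settles the classification.


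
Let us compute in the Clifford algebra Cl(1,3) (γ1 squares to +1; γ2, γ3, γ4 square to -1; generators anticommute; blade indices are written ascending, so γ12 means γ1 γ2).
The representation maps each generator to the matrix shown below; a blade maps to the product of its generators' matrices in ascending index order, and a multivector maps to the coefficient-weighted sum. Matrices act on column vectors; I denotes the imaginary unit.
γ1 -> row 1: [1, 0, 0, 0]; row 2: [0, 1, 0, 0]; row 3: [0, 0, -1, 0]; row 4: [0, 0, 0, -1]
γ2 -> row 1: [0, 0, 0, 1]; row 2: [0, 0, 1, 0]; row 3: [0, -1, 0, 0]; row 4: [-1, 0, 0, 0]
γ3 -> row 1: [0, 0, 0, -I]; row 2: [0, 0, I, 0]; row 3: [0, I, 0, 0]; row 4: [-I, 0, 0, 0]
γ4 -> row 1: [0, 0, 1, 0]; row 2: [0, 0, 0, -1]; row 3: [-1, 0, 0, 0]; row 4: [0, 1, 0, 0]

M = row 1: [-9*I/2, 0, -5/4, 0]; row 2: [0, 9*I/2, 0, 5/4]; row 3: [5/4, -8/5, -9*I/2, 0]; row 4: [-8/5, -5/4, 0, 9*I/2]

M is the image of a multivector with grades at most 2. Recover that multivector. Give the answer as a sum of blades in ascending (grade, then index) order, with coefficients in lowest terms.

Method: the blade images are trace-orthogonal — tr(rho(e_A) rho(e_B)^-1) = 4 if A = B and 0 otherwise — and rho(e_A)^-1 = (e_A)^2 * rho(e_A) with (e_A)^2 = +1 or -1, so the coefficient of e_A in the preimage is (e_A)^2 * tr(M rho(e_A))/4.
Nonzero projections over blades of grade <= 2: γ2: (γ2)^2 = -1, tr(M rho(γ2)) = -16/5, coefficient 4/5; γ4: (γ4)^2 = -1, tr(M rho(γ4)) = 5, coefficient -5/4; γ12: (γ12)^2 = +1, tr(M rho(γ12)) = -16/5, coefficient -4/5; γ23: (γ23)^2 = -1, tr(M rho(γ23)) = -18, coefficient 9/2. Every other blade of grade <= 2 projects to 0.
Answer: 4/5*γ2 - 5/4*γ4 - 4/5*γ12 + 9/2*γ23


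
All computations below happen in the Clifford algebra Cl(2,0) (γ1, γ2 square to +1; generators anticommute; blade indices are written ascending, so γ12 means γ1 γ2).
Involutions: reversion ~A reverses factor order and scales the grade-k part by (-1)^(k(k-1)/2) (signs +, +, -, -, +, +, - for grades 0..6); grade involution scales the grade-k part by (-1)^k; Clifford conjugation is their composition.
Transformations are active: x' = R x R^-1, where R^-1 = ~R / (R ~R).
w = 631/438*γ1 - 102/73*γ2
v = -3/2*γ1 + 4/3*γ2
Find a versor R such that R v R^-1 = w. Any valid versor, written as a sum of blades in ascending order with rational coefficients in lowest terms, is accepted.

Equal squares first: v^2 = w^2 = 145/36. Then v + w = -13/219*γ1 - 14/219*γ2 is a versor taking v to w, provided it is invertible.
Answer: -13/219*γ1 - 14/219*γ2


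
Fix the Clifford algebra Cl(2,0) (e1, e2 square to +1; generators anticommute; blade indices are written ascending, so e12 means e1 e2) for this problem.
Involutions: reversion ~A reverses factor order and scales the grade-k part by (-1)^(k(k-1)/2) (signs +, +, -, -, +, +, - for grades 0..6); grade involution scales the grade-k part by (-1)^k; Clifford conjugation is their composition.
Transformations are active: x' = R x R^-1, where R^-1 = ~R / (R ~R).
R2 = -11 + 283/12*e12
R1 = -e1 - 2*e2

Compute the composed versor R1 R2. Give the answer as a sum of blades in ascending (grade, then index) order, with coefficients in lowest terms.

Distribute over the terms of R1 (each basis-blade product reordered to ascending indices, repeated generators contracted through their squares):
(-e1) R2 = 11*e1 - 283/12*e2
(-2*e2) R2 = 283/6*e1 + 22*e2
Summing the partial products and collecting blades:
Answer: 349/6*e1 - 19/12*e2


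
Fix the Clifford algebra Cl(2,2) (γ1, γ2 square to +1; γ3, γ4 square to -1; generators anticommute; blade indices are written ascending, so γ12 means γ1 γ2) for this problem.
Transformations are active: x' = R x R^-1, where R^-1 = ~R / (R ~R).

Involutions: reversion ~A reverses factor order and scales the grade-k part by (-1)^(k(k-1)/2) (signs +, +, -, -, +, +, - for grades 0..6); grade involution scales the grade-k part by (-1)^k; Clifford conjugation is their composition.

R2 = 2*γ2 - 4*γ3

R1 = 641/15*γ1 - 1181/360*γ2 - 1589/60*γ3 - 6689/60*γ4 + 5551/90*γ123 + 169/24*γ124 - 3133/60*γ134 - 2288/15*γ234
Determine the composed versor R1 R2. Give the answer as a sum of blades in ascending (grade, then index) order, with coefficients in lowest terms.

Distribute over the terms of R2 (each basis-blade product reordered to ascending indices, repeated generators contracted through their squares):
R1 (2*γ2) = -1181/180 + 1282/15*γ12 - 5551/45*γ13 - 169/12*γ14 + 1589/30*γ23 + 6689/30*γ24 - 4576/15*γ34 - 3133/30*γ1234
R1 (-4*γ3) = -1589/15 + 11102/45*γ12 - 2564/15*γ13 + 3133/15*γ14 + 1181/90*γ23 + 9152/15*γ24 - 6689/15*γ34 + 169/6*γ1234
Summing the partial products and collecting blades:
Answer: -20249/180 + 14948/45*γ12 - 13243/45*γ13 + 11687/60*γ14 + 2974/45*γ23 + 8331/10*γ24 - 751*γ34 - 1144/15*γ1234


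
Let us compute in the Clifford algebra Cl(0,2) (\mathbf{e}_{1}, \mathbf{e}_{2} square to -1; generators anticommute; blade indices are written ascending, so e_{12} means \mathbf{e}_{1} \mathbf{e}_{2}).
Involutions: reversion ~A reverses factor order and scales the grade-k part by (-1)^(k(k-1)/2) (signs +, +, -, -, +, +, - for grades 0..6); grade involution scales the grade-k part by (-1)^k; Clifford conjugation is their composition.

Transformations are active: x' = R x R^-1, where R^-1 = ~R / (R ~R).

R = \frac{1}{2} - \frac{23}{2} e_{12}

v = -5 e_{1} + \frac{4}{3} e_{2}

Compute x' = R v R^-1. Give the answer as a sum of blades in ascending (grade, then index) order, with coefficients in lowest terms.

~R = \frac{1}{2} + \frac{23}{2} e_{12}, and R ~R = \frac{265}{2}, so R^-1 = ~R / (\frac{265}{2}).
R v = \frac{77}{6} e_{1} + \frac{349}{6} e_{2}
Answer: \frac{4052}{795} e_{1} - \frac{237}{265} e_{2}


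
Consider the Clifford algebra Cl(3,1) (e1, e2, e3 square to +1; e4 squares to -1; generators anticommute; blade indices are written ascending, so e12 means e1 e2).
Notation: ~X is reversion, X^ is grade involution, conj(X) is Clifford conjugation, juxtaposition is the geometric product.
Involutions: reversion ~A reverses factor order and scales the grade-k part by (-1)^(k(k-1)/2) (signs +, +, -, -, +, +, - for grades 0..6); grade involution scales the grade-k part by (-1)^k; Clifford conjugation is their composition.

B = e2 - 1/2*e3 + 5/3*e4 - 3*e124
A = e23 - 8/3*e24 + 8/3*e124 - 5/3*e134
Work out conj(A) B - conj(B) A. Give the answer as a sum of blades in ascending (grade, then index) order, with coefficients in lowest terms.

first term: -8 - 8*e1 - 71/18*e2 + e3 - 8/3*e4 - 40/9*e12 + 25/9*e13 - 7/2*e14 - 5*e23 - 3*e134 - 1/3*e234 - 1/3*e1234
second term: -8 + 8*e1 + 71/18*e2 - e3 + 8/3*e4 + 40/9*e12 - 25/9*e13 + 7/2*e14 + 5*e23 - 3*e134 - 1/3*e234 - 1/3*e1234
Answer: -16*e1 - 71/9*e2 + 2*e3 - 16/3*e4 - 80/9*e12 + 50/9*e13 - 7*e14 - 10*e23
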